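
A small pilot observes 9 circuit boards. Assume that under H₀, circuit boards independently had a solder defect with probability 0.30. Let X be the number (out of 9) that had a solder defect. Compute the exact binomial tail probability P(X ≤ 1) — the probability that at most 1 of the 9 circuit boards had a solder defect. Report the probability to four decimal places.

P = 0.1960

X is binomial with n = 9 and p = 0.30.
P(X ≤ 1) = C(9,0)·0.30^0·0.70^9 + C(9,1)·0.30^1·0.70^8.
= 0.040354 + 0.155650 = 0.1960.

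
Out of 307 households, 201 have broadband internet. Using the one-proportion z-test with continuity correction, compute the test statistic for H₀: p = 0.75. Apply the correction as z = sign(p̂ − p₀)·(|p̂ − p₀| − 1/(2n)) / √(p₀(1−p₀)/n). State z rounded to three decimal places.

z = -3.789

With x = 201 successes in n = 307, p̂ = 0.65472. p̂ − p₀ = -0.095277.
Continuity correction 1/(2n) = 1/614 = 0.001629.
Corrected numerator: |-0.095277| − 0.001629 = 0.093648.
Under H₀, SE = √(p₀(1−p₀)/n) = √(0.75·0.25/307) = √0.000610749 = 0.024713.
z = (−)0.093648/0.024713 = -3.789.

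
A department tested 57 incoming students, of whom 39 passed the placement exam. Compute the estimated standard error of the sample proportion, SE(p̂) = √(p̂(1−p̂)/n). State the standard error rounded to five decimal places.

SE = 0.06157

p̂ = 39/57 = 0.68421.
p̂(1−p̂) = 0.68421·0.31579 = 0.216067.
SE = √(0.216067/57) = 0.06157.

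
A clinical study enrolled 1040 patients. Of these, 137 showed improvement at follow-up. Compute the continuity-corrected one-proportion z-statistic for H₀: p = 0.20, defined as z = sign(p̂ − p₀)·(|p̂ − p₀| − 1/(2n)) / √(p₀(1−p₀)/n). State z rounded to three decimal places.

z = -5.465

The sample proportion is 137/1040 = 0.13173. p̂ − p₀ = -0.068269.
1/(2n) = 0.000481.
Corrected numerator: |-0.068269| − 0.000481 = 0.067788.
Null standard error: √(0.20·0.80/1040) = √0.000153846 = 0.012403.
z = −0.067788/0.012403 = -5.465.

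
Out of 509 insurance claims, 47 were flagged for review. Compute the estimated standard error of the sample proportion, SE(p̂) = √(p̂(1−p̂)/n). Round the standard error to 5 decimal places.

SE = 0.01283

With x = 47 successes in n = 509, p̂ = 0.09234.
p̂(1−p̂) = 0.09234·0.90766 = 0.083813.
Dividing by n and taking the root: √0.000164662 = 0.01283.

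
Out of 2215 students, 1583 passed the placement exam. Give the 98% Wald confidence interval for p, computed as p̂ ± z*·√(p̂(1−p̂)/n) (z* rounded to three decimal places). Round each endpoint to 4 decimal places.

(0.6924, 0.7370)

Sample proportion p̂ = 1583/2215 = 0.71467.
SE = √(p̂(1−p̂)/n) = √(0.203916/2215) = 0.009595.
The 98% critical value is z* = 2.326.
Margin = 2.326·0.009595 = 0.02232.
Interval: 0.71467 ± 0.02232 → (0.6924, 0.7370).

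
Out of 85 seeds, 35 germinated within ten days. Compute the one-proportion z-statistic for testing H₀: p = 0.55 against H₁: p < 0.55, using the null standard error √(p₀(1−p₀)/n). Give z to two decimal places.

z = -2.56

p̂ = 35/85 = 0.41176.
SE₀ = √(0.55·0.45/85) = 0.053961.
z = (p̂ − p₀)/SE = (0.41176 − 0.55)/0.053961 = -2.56.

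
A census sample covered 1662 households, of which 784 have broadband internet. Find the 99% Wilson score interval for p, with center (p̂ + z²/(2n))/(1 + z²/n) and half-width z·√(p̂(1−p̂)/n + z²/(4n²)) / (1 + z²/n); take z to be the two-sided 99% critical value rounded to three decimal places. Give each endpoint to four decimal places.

(0.4404, 0.5033)

Here p̂ = 784/1662 = 0.47172 and z = 2.576 (z² = 6.635776).
1 + z²/n = 1.003993.
Adjusted center: (0.47172 + z²/(2n))/1.003993 = 0.47183.
Radicand: p̂(1−p̂)/n + z²/(4n²) = 0.000149940 + 0.000000601 = 0.000150541.
Half-width = 2.576·√0.000150541/1.003993 = 0.03148.
CI: 0.47183 ± 0.03148 = (0.4404, 0.5033).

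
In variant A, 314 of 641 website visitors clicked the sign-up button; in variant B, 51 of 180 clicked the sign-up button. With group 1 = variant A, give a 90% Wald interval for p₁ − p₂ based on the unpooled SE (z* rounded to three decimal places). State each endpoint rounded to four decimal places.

(0.1424, 0.2706)

p̂₁ = 314/641 = 0.48986, p̂₂ = 51/180 = 0.28333; p̂₁ − p̂₂ = 0.20653.
Unpooled SE = √(p̂₁(1−p̂₁)/n₁ + p̂₂(1−p̂₂)/n₂) = √(0.000389855 + 0.001128086) = 0.038961.
z* = 1.645 at the 90% level. Margin = 1.645·0.038961 = 0.06409.
CI: 0.20653 ± 0.06409 = (0.1424, 0.2706).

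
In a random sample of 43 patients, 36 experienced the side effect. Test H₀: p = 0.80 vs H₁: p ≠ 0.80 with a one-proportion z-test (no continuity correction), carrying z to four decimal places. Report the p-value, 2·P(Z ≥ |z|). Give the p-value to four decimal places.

p̂ = 36/43 = 0.83721.
SE₀ = √(0.80·0.20/43) = 0.060999.
Test statistic (full precision, shown to 4 dp): z = (36/43 − 0.80)/SE₀ ≈ 0.6100.
p-value = 2·P(Z ≥ |z|) with z = 0.6100 → 0.5419.

p-value = 0.5419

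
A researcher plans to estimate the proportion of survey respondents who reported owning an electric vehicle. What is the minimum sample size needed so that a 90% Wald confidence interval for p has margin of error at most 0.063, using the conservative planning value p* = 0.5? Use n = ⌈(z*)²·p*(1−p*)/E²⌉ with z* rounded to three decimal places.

The 90% critical value is z* = 1.645.
p*(1−p*) = 0.50·0.50 = 0.2500.
Required n before rounding: 2.706025 × 0.2500 / 0.063² = 170.448.
Rounding up, n = 171.

n = 171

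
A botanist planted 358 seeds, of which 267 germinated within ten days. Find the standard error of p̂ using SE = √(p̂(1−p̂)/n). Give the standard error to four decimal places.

The sample proportion is 267/358 = 0.74581.
p̂(1−p̂) = 0.74581·0.25419 = 0.189577.
Dividing by n and taking the root: √0.000529545 = 0.0230.

SE = 0.0230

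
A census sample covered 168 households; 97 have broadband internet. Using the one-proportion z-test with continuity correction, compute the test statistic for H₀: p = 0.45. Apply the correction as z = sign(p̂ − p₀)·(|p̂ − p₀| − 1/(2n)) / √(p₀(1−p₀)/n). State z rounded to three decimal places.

With x = 97 successes in n = 168, p̂ = 0.57738. p̂ − p₀ = 0.127381.
1/(2n) = 0.002976.
Corrected numerator: |0.127381| − 0.002976 = 0.124405.
Null standard error: √(0.45·0.55/168) = √0.001473214 = 0.038382.
z = +0.124405/0.038382 = 3.241.

z = 3.241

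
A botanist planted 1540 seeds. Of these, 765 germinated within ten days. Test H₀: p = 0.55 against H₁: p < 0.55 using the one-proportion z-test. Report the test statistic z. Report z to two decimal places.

z = -4.20

Sample proportion p̂ = 765/1540 = 0.49675.
Under H₀, SE = √(p₀(1−p₀)/n) = √(0.55·0.45/1540) = √0.000160714 = 0.012677.
z = (p̂ − p₀)/SE = (0.49675 − 0.55)/0.012677 = -4.20.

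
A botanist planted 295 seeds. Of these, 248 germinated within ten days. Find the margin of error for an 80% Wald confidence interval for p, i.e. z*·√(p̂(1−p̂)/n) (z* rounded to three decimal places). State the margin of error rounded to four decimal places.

p̂ = 248/295 = 0.84068.
SE = √(p̂(1−p̂)/n) = √(0.133939/295) = 0.021308.
For 80% confidence, z* = 1.282.
ME = 1.282·0.021308 = 0.0273.

ME = 0.0273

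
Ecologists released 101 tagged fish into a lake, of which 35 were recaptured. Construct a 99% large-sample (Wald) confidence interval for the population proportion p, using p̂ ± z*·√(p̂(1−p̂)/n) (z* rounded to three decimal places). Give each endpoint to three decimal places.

(0.225, 0.469)

Sample proportion p̂ = 35/101 = 0.34653.
SE(p̂) = √(0.34653·0.65347/101) = 0.047350.
For 99% confidence, z* = 2.576.
Margin of error: 2.576 × 0.047350 = 0.12197.
CI: 0.34653 ± 0.12197 = (0.225, 0.469).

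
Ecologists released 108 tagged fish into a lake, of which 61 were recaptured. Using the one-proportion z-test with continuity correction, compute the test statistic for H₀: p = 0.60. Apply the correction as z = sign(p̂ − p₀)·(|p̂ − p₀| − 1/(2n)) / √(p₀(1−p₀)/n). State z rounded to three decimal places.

z = -0.648

The sample proportion is 61/108 = 0.56481. p̂ − p₀ = -0.035185.
1/(2n) = 0.004630.
Corrected numerator: |-0.035185| − 0.004630 = 0.030555.
Null standard error: √(0.60·0.40/108) = √0.002222222 = 0.047140.
z = (−)0.030555/0.047140 = -0.648.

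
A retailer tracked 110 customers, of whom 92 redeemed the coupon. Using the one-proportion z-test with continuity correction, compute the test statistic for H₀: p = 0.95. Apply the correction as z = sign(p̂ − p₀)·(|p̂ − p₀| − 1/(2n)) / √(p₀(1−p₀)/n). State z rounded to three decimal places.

With x = 92 successes in n = 110, p̂ = 0.83636. p̂ − p₀ = -0.113636.
1/(2n) = 0.004545.
Corrected numerator: |-0.113636| − 0.004545 = 0.109091.
Under H₀, SE = √(p₀(1−p₀)/n) = √(0.95·0.05/110) = √0.000431818 = 0.020780.
z = (−)0.109091/0.020780 = -5.250.

z = -5.250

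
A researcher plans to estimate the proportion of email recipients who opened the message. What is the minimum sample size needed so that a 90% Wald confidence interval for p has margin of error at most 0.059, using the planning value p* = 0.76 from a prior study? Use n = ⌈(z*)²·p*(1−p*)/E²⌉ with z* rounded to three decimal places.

n = 142

The 90% critical value is z* = 1.645.
p*(1−p*) = 0.1824.
Required n before rounding: 2.706025 × 0.1824 / 0.059² = 141.792.
⌈141.792⌉ = 142.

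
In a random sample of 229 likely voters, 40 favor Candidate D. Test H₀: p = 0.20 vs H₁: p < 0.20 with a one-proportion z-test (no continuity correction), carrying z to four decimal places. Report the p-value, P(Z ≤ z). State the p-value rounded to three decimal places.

p-value = 0.169

The sample proportion is 40/229 = 0.17467.
SE₀ = √(0.20·0.80/229) = 0.026433.
z = (p̂ − p₀)/SE = (40/229 − 0.20)/0.026433 ≈ -0.9582.
p-value = P(Z ≤ z) with z = -0.9582 → 0.169.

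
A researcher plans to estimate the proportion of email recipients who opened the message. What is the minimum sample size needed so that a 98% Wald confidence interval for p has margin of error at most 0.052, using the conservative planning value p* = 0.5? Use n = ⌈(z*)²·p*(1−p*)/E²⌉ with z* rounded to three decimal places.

n = 501

z* = 2.326 at the 98% level.
p*(1−p*) = 0.2500.
(z*)²·p*(1−p*)/E² = 5.410276·0.2500/0.002704 = 500.210.
⌈500.210⌉ = 501.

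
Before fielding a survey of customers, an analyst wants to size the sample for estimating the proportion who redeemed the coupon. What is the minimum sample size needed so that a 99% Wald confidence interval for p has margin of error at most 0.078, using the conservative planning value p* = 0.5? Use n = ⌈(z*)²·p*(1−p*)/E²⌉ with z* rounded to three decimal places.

n = 273

For 99% confidence, z* = 2.576.
p*(1−p*) = 0.50·0.50 = 0.2500.
(z*)²·p*(1−p*)/E² = 6.635776·0.2500/0.006084 = 272.673.
Rounding up, n = 273.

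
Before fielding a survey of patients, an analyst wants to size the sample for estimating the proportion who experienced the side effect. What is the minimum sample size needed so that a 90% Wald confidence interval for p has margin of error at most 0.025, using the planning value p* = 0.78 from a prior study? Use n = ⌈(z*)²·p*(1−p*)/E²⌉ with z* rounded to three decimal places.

n = 743

The 90% critical value is z* = 1.645.
p*(1−p*) = 0.78·0.22 = 0.1716.
Required n before rounding: 2.706025 × 0.1716 / 0.025² = 742.966.
Rounding up, n = 743.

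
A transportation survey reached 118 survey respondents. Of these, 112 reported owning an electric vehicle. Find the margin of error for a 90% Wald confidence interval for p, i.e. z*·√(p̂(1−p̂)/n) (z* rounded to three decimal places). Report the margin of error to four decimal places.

With x = 112 successes in n = 118, p̂ = 0.94915.
SE(p̂) = √(0.94915·0.05085/118) = 0.020224.
For 90% confidence, z* = 1.645.
So ME = 0.0333.

ME = 0.0333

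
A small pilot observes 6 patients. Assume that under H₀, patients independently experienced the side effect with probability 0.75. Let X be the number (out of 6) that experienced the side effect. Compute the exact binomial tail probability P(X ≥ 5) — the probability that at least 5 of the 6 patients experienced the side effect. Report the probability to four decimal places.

X ~ Binomial(n=6, p=0.75).
P(X ≥ 5) = C(6,5)·0.75^5·0.25^1 + C(6,6)·0.75^6·0.25^0.
= 0.355957 + 0.177979 = 0.5339.

P = 0.5339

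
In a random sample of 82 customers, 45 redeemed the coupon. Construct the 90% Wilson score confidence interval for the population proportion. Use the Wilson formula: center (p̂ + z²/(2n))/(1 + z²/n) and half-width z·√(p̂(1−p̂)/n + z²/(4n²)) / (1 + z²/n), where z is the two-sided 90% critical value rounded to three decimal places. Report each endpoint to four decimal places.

p̂ = 45/82 = 0.54878; z = 1.645, so z² = 2.706025.
Denominator 1 + z²/n = 1 + 2.706025/82 = 1.033000.
Adjusted center: (0.54878 + z²/(2n))/1.033000 = 0.54722.
Radicand: p̂(1−p̂)/n + z²/(4n²) = 0.003019762 + 0.000100611 = 0.003120373.
Half-width = 1.645·√0.003120373/1.033000 = 0.08895.
Interval: 0.54722 ± 0.08895 → (0.4583, 0.6362).

(0.4583, 0.6362)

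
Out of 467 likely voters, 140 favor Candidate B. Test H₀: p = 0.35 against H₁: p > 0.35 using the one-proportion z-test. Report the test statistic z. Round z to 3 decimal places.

p̂ = 140/467 = 0.29979.
SE₀ = √(0.35·0.65/467) = 0.022072.
z = (0.29979 − 0.35)/0.022072 = -0.05021/0.022072 = -2.275.

z = -2.275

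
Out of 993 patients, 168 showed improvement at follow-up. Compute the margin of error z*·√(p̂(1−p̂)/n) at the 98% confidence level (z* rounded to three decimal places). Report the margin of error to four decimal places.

ME = 0.0277

p̂ = 168/993 = 0.16918.
Standard error of p̂: √(0.140561/993) = √0.000141552 = 0.011898.
The 98% critical value is z* = 2.326.
Margin of error = z*·SE = 2.326 × 0.011898 = 0.0277.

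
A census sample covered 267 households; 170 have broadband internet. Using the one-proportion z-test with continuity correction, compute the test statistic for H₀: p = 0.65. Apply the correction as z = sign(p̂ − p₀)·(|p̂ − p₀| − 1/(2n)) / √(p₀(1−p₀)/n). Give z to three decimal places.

z = -0.391

p̂ = 170/267 = 0.63670. p̂ − p₀ = -0.013296.
1/(2n) = 0.001873.
Corrected numerator: |-0.013296| − 0.001873 = 0.011423.
Under H₀, SE = √(p₀(1−p₀)/n) = √(0.65·0.35/267) = √0.000852060 = 0.029190.
z = (−)0.011423/0.029190 = -0.391.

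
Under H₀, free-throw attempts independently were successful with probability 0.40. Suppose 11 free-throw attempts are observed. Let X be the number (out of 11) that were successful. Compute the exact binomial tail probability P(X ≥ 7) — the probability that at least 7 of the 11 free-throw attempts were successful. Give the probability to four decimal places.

X is binomial with n = 11 and p = 0.40.
P(X ≥ 7) = Σ_{j=7}^{11} C(11,j)·0.40^j·0.60^{11−j}.
= 0.070071 + 0.023357 + 0.005190 + 0.000692 + 0.000042 = 0.0994.

P = 0.0994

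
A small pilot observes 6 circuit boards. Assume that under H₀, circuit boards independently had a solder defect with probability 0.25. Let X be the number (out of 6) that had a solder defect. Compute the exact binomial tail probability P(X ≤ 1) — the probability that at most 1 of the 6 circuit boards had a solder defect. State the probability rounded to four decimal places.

X ~ Binomial(n=6, p=0.25).
P(X ≤ 1) = C(6,0)·0.25^0·0.75^6 + C(6,1)·0.25^1·0.75^5.
= 0.177979 + 0.355957 = 0.5339.

P = 0.5339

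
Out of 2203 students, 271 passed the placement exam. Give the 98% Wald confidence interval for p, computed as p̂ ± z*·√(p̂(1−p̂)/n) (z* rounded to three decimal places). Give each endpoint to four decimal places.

(0.1067, 0.1393)

Sample proportion p̂ = 271/2203 = 0.12301.
SE(p̂) = √(0.12301·0.87699/2203) = 0.006998.
For 98% confidence, z* = 2.326.
Margin = 2.326·0.006998 = 0.01628.
So the interval runs from 0.1067 to 0.1393.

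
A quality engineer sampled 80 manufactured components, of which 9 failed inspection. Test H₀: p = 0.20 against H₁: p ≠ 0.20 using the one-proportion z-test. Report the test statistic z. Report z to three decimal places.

With x = 9 successes in n = 80, p̂ = 0.11250.
Null standard error: √(0.20·0.80/80) = √0.002000000 = 0.044721.
z = (0.11250 − 0.20)/0.044721 = -0.08750/0.044721 = -1.957.

z = -1.957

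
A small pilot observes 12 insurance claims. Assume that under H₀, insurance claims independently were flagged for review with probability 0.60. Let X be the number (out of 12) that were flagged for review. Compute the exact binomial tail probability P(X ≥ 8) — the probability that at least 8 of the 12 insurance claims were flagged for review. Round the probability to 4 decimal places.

X is binomial with n = 12 and p = 0.60.
P(X ≥ 8) = Σ_{j=8}^{12} C(12,j)·0.60^j·0.40^{12−j}.
= 0.212841 + 0.141894 + 0.063852 + 0.017414 + 0.002177 = 0.4382.

P = 0.4382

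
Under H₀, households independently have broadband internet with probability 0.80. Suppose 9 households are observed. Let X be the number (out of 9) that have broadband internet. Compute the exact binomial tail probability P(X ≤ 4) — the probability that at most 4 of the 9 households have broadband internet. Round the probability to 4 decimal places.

X is binomial with n = 9 and p = 0.80.
P(X ≤ 4) = Σ_{j=0}^{4} C(9,j)·0.80^j·0.20^{9−j}.
= 0.000001 + 0.000018 + 0.000295 + 0.002753 + 0.016515 = 0.0196.

P = 0.0196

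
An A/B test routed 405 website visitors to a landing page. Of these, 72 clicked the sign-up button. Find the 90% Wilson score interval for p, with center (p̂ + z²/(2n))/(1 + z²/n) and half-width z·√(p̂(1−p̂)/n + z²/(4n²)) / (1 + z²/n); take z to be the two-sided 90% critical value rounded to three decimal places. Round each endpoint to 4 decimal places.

(0.1487, 0.2111)

Here p̂ = 72/405 = 0.17778 and z = 1.645 (z² = 2.706025).
Denominator 1 + z²/n = 1 + 2.706025/405 = 1.006682.
Adjusted center: (0.17778 + z²/(2n))/1.006682 = 0.17992.
Radicand: p̂(1−p̂)/n + z²/(4n²) = 0.000360921 + 0.000004124 = 0.000365045.
Half-width = z·√(radicand)/denom = 1.645·0.019106/1.006682 = 0.03122.
Interval: 0.17992 ± 0.03122 → (0.1487, 0.2111).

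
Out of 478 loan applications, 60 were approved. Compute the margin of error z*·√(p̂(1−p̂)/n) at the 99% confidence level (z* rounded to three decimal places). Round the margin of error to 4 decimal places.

ME = 0.0390

Sample proportion p̂ = 60/478 = 0.12552.
SE(p̂) = √(0.12552·0.87448/478) = 0.015154.
The 99% critical value is z* = 2.576.
ME = 2.576·0.015154 = 0.0390.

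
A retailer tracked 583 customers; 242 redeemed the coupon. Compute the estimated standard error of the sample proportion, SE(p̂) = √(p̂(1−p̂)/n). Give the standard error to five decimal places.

Sample proportion p̂ = 242/583 = 0.41509.
p̂(1−p̂) = 0.41509·0.58491 = 0.242790.
Dividing by n and taking the root: √0.000416449 = 0.02041.

SE = 0.02041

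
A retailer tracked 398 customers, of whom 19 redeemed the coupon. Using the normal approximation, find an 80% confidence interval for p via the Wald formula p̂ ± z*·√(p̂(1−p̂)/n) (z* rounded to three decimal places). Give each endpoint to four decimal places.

(0.0340, 0.0614)

Sample proportion p̂ = 19/398 = 0.04774.
SE(p̂) = √(0.04774·0.95226/398) = 0.010687.
For 80% confidence, z* = 1.282.
Margin of error: 1.282 × 0.010687 = 0.01370.
Interval: 0.04774 ± 0.01370 → (0.0340, 0.0614).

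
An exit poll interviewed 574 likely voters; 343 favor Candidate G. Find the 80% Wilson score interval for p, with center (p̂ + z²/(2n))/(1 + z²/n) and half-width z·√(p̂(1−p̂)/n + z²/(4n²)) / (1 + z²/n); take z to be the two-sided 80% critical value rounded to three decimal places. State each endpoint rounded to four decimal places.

(0.5711, 0.6235)

Here p̂ = 343/574 = 0.59756 and z = 1.282 (z² = 1.643524).
Denominator 1 + z²/n = 1 + 1.643524/574 = 1.002863.
Adjusted center: (0.59756 + z²/(2n))/1.002863 = 0.59728.
Radicand: p̂(1−p̂)/n + z²/(4n²) = 0.000418958 + 0.000001247 = 0.000420205.
Half-width = z·√(radicand)/denom = 1.282·0.020499/1.002863 = 0.02620.
So the interval runs from 0.5711 to 0.6235.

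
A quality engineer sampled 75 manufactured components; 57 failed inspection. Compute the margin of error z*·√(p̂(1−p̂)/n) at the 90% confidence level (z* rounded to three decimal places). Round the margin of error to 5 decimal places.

ME = 0.08112

The sample proportion is 57/75 = 0.76000.
SE = √(p̂(1−p̂)/n) = √(0.182400/75) = 0.049315.
For 90% confidence, z* = 1.645.
ME = 1.645·0.049315 = 0.08112.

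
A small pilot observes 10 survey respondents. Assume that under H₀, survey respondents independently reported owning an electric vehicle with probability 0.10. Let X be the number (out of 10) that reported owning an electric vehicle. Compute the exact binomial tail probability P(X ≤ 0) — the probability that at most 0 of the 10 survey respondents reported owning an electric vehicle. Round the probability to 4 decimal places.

X ~ Binomial(n=10, p=0.10).
P(X ≤ 0) = C(10,0)·0.10^0·0.90^10.
= 0.348678 = 0.3487.

P = 0.3487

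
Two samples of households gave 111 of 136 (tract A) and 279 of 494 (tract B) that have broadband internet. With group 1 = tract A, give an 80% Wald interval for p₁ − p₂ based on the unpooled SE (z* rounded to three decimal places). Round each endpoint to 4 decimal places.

p̂₁ = 0.81618, p̂₂ = 0.56478, so the observed difference is 0.25140.
Unpooled SE = √(p̂₁(1−p̂₁)/n₁ + p̂₂(1−p̂₂)/n₂) = √(0.001103180 + 0.000497579) = 0.040009.
The 80% critical value is z* = 1.282. Margin of error = 0.05129.
So the interval runs from 0.2001 to 0.3027.

(0.2001, 0.3027)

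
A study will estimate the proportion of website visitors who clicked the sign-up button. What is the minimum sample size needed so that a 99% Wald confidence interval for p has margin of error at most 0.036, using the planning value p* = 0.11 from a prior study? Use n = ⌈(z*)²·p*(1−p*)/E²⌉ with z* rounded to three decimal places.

The 99% critical value is z* = 2.576.
p*(1−p*) = 0.11·0.89 = 0.0979.
Required n before rounding: 6.635776 × 0.0979 / 0.036² = 501.267.
⌈501.267⌉ = 502.

n = 502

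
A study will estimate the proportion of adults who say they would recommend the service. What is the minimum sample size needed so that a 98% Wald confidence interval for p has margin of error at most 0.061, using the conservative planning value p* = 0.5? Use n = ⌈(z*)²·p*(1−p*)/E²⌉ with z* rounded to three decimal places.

For 98% confidence, z* = 2.326.
p*(1−p*) = 0.50·0.50 = 0.2500.
(z*)²·p*(1−p*)/E² = 5.410276·0.2500/0.003721 = 363.496.
⌈363.496⌉ = 364.

n = 364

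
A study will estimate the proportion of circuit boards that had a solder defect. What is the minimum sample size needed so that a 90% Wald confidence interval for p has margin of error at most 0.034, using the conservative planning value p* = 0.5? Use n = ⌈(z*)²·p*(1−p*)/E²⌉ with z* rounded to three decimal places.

For 90% confidence, z* = 1.645.
p*(1−p*) = 0.50·0.50 = 0.2500.
(z*)²·p*(1−p*)/E² = 2.706025·0.2500/0.001156 = 585.213.
⌈585.213⌉ = 586.

n = 586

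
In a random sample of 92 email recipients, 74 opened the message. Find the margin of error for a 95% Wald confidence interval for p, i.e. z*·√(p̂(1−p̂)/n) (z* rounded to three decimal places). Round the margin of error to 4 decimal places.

p̂ = 74/92 = 0.80435.
SE = √(p̂(1−p̂)/n) = √(0.157372/92) = 0.041359.
The 95% critical value is z* = 1.960.
So ME = 0.0811.

ME = 0.0811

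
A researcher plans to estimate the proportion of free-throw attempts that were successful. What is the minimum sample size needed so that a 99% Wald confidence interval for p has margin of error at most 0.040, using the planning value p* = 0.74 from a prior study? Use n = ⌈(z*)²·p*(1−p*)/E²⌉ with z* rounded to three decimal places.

n = 798

The 99% critical value is z* = 2.576.
p*(1−p*) = 0.1924.
(z*)²·p*(1−p*)/E² = 6.635776·0.1924/0.001600 = 797.952.
Rounding up, n = 798.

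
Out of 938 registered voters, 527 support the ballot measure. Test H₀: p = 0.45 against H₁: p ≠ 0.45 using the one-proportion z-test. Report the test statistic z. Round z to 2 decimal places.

z = 6.88

With x = 527 successes in n = 938, p̂ = 0.56183.
SE₀ = √(0.45·0.55/938) = 0.016244.
z = (p̂ − p₀)/SE = (0.56183 − 0.45)/0.016244 = 6.88.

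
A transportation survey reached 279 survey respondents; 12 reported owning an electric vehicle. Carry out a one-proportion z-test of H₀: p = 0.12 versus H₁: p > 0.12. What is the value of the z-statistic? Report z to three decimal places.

z = -3.957

The sample proportion is 12/279 = 0.04301.
Under H₀, SE = √(p₀(1−p₀)/n) = √(0.12·0.88/279) = √0.000378495 = 0.019455.
z = (p̂ − p₀)/SE = (0.04301 − 0.12)/0.019455 = -3.957.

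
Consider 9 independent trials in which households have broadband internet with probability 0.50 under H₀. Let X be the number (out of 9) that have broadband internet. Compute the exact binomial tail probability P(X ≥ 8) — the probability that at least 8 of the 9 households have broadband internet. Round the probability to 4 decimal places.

P = 0.0195

X is binomial with n = 9 and p = 0.50.
P(X ≥ 8) = C(9,8)·0.50^8·0.50^1 + C(9,9)·0.50^9·0.50^0.
= 0.017578 + 0.001953 = 0.0195.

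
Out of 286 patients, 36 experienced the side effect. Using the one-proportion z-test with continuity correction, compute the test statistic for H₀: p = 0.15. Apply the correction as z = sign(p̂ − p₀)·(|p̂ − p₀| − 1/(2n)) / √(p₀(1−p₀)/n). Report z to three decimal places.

z = -1.060

Sample proportion p̂ = 36/286 = 0.12587. p̂ − p₀ = -0.024126.
Continuity correction 1/(2n) = 1/572 = 0.001748.
Corrected numerator: |-0.024126| − 0.001748 = 0.022378.
SE₀ = √(0.15·0.85/286) = 0.021114.
z = −0.022378/0.021114 = -1.060.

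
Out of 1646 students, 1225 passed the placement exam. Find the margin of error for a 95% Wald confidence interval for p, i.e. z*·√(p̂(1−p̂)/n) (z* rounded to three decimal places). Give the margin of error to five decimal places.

ME = 0.02108

The sample proportion is 1225/1646 = 0.74423.
SE(p̂) = √(0.74423·0.25577/1646) = 0.010754.
z* = 1.960 at the 95% level.
Margin of error = z*·SE = 1.960 × 0.010754 = 0.02108.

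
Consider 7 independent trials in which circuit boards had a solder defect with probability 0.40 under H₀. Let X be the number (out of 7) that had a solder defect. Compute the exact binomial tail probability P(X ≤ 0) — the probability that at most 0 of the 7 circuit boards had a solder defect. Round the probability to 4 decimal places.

P = 0.0280

X ~ Binomial(n=7, p=0.40).
P(X ≤ 0) = C(7,0)·0.40^0·0.60^7.
= 0.027994 = 0.0280.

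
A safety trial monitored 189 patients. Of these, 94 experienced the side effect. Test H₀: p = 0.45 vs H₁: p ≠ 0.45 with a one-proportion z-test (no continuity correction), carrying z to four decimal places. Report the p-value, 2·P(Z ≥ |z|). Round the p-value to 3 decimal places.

The sample proportion is 94/189 = 0.49735.
Under H₀, SE = √(p₀(1−p₀)/n) = √(0.45·0.55/189) = √0.001309524 = 0.036187.
z = (p̂ − p₀)/SE = (94/189 − 0.45)/0.036187 ≈ 1.3086.
p-value = 2·P(Z ≥ |z|) with z = 1.3086 → 0.191.

p-value = 0.191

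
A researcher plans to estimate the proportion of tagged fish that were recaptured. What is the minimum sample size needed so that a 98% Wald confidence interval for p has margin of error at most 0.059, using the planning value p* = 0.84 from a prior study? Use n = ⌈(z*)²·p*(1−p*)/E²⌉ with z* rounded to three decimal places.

n = 209

z* = 2.326 at the 98% level.
p*(1−p*) = 0.1344.
(z*)²·p*(1−p*)/E² = 5.410276·0.1344/0.003481 = 208.889.
Rounding up, n = 209.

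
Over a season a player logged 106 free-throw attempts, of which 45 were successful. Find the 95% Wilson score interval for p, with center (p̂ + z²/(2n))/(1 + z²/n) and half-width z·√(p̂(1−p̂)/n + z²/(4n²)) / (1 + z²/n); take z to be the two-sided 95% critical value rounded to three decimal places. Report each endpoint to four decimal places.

(0.3347, 0.5196)

p̂ = 45/106 = 0.42453; z = 1.960, so z² = 3.841600.
Denominator 1 + z²/n = 1 + 3.841600/106 = 1.036242.
Adjusted center: (0.42453 + z²/(2n))/1.036242 = 0.42717.
Radicand: p̂(1−p̂)/n + z²/(4n²) = 0.002304755 + 0.000085475 = 0.002390230.
Half-width = 1.960·√0.002390230/1.036242 = 0.09247.
So the interval runs from 0.3347 to 0.5196.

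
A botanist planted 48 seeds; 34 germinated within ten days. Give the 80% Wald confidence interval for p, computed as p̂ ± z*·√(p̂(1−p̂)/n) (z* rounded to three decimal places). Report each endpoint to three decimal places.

p̂ = 34/48 = 0.70833.
SE(p̂) = √(0.70833·0.29167/48) = 0.065606.
z* = 1.282 at the 80% level.
Margin = 1.282·0.065606 = 0.08411.
Interval: 0.70833 ± 0.08411 → (0.624, 0.792).

(0.624, 0.792)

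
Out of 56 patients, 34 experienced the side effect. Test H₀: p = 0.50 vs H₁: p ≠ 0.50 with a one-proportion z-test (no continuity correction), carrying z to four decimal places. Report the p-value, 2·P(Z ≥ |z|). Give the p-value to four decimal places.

Sample proportion p̂ = 34/56 = 0.60714.
Null standard error: √(0.50·0.50/56) = √0.004464286 = 0.066815.
z = (p̂ − p₀)/SE = (34/56 − 0.50)/0.066815 ≈ 1.6036.
From the standard normal, 2·P(Z ≥ |z|) = 0.1088.

p-value = 0.1088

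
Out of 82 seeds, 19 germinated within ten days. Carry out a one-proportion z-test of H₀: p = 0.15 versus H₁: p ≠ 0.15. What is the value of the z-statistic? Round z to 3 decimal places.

p̂ = 19/82 = 0.23171.
SE₀ = √(0.15·0.85/82) = 0.039432.
Test statistic: z = 0.08171/0.039432 = 2.072.

z = 2.072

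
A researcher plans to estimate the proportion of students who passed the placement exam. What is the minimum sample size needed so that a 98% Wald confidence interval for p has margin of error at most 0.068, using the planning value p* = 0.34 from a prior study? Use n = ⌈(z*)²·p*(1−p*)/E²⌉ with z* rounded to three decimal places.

n = 263

z* = 2.326 at the 98% level.
p*(1−p*) = 0.2244.
(z*)²·p*(1−p*)/E² = 5.410276·0.2244/0.004624 = 262.558.
⌈262.558⌉ = 263.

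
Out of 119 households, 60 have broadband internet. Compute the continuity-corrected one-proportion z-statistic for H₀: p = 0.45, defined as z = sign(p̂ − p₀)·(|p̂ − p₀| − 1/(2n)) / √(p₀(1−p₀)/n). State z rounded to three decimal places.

z = 1.096

The sample proportion is 60/119 = 0.50420. p̂ − p₀ = 0.054202.
1/(2n) = 0.004202.
Corrected numerator: |0.054202| − 0.004202 = 0.050000.
Null standard error: √(0.45·0.55/119) = √0.002079832 = 0.045605.
z = +0.050000/0.045605 = 1.096.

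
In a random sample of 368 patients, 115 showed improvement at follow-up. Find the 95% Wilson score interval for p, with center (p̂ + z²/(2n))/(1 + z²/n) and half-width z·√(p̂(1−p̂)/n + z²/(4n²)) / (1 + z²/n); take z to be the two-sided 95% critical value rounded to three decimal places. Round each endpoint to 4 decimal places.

(0.2673, 0.3616)

Here p̂ = 115/368 = 0.31250 and z = 1.960 (z² = 3.841600).
Denominator 1 + z²/n = 1 + 3.841600/368 = 1.010439.
Center = (0.31250 + 0.005220)/1.010439 = 0.31444.
Radicand: p̂(1−p̂)/n + z²/(4n²) = 0.000583815 + 0.000007092 = 0.000590907.
Half-width = 1.960·√0.000590907/1.010439 = 0.04715.
Interval: 0.31444 ± 0.04715 → (0.2673, 0.3616).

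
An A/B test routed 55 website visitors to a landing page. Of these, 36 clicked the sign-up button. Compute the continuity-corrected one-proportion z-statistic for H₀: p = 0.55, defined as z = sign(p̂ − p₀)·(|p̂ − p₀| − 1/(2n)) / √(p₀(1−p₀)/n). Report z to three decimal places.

z = 1.423

p̂ = 36/55 = 0.65455. p̂ − p₀ = 0.104545.
1/(2n) = 0.009091.
Corrected numerator: |0.104545| − 0.009091 = 0.095454.
Null standard error: √(0.55·0.45/55) = √0.004500000 = 0.067082.
z = (+)0.095454/0.067082 = 1.423.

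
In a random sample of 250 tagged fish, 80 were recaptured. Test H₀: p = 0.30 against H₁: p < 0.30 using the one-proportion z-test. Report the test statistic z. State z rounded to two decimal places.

z = 0.69

With x = 80 successes in n = 250, p̂ = 0.32000.
Null standard error: √(0.30·0.70/250) = √0.000840000 = 0.028983.
Test statistic: z = 0.02000/0.028983 = 0.69.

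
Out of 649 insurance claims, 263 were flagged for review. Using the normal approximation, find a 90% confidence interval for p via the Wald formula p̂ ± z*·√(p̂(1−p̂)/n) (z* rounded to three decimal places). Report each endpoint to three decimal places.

p̂ = 263/649 = 0.40524.
SE = √(p̂(1−p̂)/n) = √(0.241020/649) = 0.019271.
The 90% critical value is z* = 1.645.
Margin = 1.645·0.019271 = 0.03170.
Interval: 0.40524 ± 0.03170 → (0.374, 0.437).

(0.374, 0.437)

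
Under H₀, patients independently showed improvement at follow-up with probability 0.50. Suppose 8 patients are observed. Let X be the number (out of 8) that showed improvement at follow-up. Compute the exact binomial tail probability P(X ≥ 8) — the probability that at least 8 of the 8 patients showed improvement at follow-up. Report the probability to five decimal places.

P = 0.00391

X ~ Binomial(n=8, p=0.50).
P(X ≥ 8) = C(8,8)·0.50^8·0.50^0.
= 0.003906 = 0.00391.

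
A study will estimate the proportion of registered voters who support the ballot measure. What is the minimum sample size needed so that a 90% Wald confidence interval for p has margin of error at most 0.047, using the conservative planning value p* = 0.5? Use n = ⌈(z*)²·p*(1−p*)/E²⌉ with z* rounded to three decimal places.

n = 307

z* = 1.645 at the 90% level.
p*(1−p*) = 0.2500.
Required n before rounding: 2.706025 × 0.2500 / 0.047² = 306.250.
⌈306.250⌉ = 307.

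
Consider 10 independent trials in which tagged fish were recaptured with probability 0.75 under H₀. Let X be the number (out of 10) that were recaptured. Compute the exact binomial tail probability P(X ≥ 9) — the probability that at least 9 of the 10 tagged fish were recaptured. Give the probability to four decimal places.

X ~ Binomial(n=10, p=0.75).
P(X ≥ 9) = C(10,9)·0.75^9·0.25^1 + C(10,10)·0.75^10·0.25^0.
= 0.187712 + 0.056314 = 0.2440.

P = 0.2440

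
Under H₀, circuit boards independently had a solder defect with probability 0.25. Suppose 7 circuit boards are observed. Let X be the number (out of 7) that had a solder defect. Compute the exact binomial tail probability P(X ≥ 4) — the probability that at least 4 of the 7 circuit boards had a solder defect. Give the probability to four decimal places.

X ~ Binomial(n=7, p=0.25).
P(X ≥ 4) = C(7,4)·0.25^4·0.75^3 + C(7,5)·0.25^5·0.75^2 + C(7,6)·0.25^6·0.75^1 + C(7,7)·0.25^7·0.75^0.
= 0.057678 + 0.011536 + 0.001282 + 0.000061 = 0.0706.

P = 0.0706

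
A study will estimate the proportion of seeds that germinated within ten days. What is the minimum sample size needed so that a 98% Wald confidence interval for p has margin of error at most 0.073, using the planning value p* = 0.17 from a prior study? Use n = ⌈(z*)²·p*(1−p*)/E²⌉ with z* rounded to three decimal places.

For 98% confidence, z* = 2.326.
p*(1−p*) = 0.17·0.83 = 0.1411.
Required n before rounding: 5.410276 × 0.1411 / 0.073² = 143.252.
Rounding up, n = 144.

n = 144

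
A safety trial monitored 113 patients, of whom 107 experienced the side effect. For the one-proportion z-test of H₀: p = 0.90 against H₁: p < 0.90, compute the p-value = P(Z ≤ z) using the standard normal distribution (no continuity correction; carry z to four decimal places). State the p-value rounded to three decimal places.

p-value = 0.952

p̂ = 107/113 = 0.94690.
SE₀ = √(0.90·0.10/113) = 0.028222.
z = (p̂ − p₀)/SE = (107/113 − 0.90)/0.028222 ≈ 1.6619.
p-value = P(Z ≤ z) with z = 1.6619 → 0.952.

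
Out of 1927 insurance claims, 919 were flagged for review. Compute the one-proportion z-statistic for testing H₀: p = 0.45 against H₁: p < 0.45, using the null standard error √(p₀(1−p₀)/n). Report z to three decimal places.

With x = 919 successes in n = 1927, p̂ = 0.47691.
Under H₀, SE = √(p₀(1−p₀)/n) = √(0.45·0.55/1927) = √0.000128438 = 0.011333.
Test statistic: z = 0.02691/0.011333 = 2.374.

z = 2.374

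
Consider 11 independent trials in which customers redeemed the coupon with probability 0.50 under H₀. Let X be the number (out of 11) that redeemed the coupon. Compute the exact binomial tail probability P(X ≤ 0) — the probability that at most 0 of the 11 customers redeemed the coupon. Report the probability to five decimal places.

P = 0.00049

X is binomial with n = 11 and p = 0.50.
P(X ≤ 0) = C(11,0)·0.50^0·0.50^11.
= 0.000488 = 0.00049.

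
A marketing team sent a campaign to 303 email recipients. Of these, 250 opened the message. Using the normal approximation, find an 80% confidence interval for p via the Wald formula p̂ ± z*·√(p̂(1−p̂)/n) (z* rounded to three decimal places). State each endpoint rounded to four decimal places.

(0.7971, 0.8531)

p̂ = 250/303 = 0.82508.
SE(p̂) = √(0.82508·0.17492/303) = 0.021824.
The 80% critical value is z* = 1.282.
Margin of error: 1.282 × 0.021824 = 0.02798.
CI: 0.82508 ± 0.02798 = (0.7971, 0.8531).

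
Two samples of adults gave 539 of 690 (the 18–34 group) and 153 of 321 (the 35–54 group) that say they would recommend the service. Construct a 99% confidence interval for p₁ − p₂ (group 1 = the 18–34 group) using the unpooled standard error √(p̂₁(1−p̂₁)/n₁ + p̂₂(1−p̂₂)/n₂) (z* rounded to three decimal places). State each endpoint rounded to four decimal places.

p̂₁ = 0.78116, p̂₂ = 0.47664, so the observed difference is 0.30452.
Unpooled SE = √(p̂₁(1−p̂₁)/n₁ + p̂₂(1−p̂₂)/n₂) = √(0.000247753 + 0.000777116) = 0.032014.
For 99% confidence, z* = 2.576. Margin of error = 0.08247.
CI: 0.30452 ± 0.08247 = (0.2221, 0.3870).

(0.2221, 0.3870)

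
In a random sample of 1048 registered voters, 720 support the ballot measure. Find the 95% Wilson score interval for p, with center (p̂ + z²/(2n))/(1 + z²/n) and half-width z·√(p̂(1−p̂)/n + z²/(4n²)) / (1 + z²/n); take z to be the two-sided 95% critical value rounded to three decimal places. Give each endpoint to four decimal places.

p̂ = 720/1048 = 0.68702; z = 1.960, so z² = 3.841600.
1 + z²/n = 1.003666.
Center = (0.68702 + 0.001833)/1.003666 = 0.68634.
Radicand: p̂(1−p̂)/n + z²/(4n²) = 0.000205174 + 0.000000874 = 0.000206048.
Half-width = z·√(radicand)/denom = 1.960·0.014354/1.003666 = 0.02803.
So the interval runs from 0.6583 to 0.7144.

(0.6583, 0.7144)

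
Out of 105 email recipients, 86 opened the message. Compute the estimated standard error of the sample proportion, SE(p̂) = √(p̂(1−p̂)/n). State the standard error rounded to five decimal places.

The sample proportion is 86/105 = 0.81905.
p̂(1−p̂) = 0.81905·0.18095 = 0.148207.
Dividing by n and taking the root: √0.001411495 = 0.03757.

SE = 0.03757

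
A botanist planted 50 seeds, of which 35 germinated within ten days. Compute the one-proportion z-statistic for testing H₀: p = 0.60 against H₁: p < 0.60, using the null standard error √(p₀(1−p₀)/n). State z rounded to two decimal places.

Sample proportion p̂ = 35/50 = 0.70000.
SE₀ = √(0.60·0.40/50) = 0.069282.
z = (p̂ − p₀)/SE = (0.70000 − 0.60)/0.069282 = 1.44.

z = 1.44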